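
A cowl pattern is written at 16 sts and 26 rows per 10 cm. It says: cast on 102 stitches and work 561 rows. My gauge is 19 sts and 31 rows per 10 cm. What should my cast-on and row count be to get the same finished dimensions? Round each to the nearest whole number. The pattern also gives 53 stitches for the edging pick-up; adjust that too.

Stitches: 102 × 19/16 = 121.12 → 121.
Rows: 561 × 31/26 = 668.88 → 669.
edging pick-up: 53 × 19/16 = 62.94 → 63.

Cast on 121 stitches; work 669 rows; edging pick-up 63 stitches.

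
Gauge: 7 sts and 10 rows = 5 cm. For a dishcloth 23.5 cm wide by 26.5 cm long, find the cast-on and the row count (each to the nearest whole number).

Stitch gauge = 7/5 = 1.4 sts/cm; 23.5 × 1.4 = 32.90 → 33 sts.
Row gauge = 10/5 = 2 rows/cm; 26.5 × 2 = 53.00 → 53 rows.

Cast on 33 stitches and work 53 rows.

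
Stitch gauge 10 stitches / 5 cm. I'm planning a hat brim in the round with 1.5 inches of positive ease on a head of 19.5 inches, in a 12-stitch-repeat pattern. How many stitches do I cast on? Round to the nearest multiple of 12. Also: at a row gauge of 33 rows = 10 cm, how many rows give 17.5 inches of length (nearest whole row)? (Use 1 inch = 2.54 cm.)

Finished = 19.5 + 1.5 = 21 inches.
21 inches × 2.54 = 53.34 cm.
10/5 = 2 sts per cm; 53.34 × 2 = 106.68 sts.
Nearest multiple of 12 → 108.
17.5 inches = 44.45 cm; × 3.3 = 146.69 → 147 rows.

Cast on 108 stitches; work 147 rows.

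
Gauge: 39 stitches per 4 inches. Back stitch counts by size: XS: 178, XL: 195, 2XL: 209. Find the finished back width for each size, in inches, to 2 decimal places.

XS 18.26 inches; XL 20.00 inches; 2XL 21.44 inches.

39/4 = 9.75 sts per in.
XS: 178 / 9.75 = 18.256 → 18.26 in.
XL: 195 / 9.75 = 20.000 → 20.00 in.
2XL: 209 / 9.75 = 21.436 → 21.44 in.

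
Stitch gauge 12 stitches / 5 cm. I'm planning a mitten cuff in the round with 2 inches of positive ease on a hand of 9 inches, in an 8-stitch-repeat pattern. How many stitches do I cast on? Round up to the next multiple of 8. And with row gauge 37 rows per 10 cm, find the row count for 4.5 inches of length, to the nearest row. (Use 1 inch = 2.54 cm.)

Finished = 9 + 2 = 11 inches.
11 inches × 2.54 = 27.94 cm.
12/5 = 2.4 sts per cm; 27.94 × 2.4 = 67.06 sts.
Next multiple of 8 → 72.
4.5 inches = 11.43 cm; × 3.7 = 42.29 → 42 rows.

Cast on 72 stitches; work 42 rows.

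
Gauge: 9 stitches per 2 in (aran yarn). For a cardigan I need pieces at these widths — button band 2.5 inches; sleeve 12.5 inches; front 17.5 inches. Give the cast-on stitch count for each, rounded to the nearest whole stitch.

Rate = 9/2 = 4.5 sts per in.
button band: 2.5 × 4.5 = 11.25 → 11.
sleeve: 12.5 × 4.5 = 56.25 → 56.
front: 17.5 × 4.5 = 78.75 → 79.

button band 11; sleeve 56; front 79.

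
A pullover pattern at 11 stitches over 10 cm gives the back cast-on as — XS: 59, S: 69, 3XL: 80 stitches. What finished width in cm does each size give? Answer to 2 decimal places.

XS 53.64 cm; S 62.73 cm; 3XL 72.73 cm.

11/10 = 1.1 sts per cm.
XS: 59 / 1.1 = 53.636 → 53.64 cm.
S: 69 / 1.1 = 62.727 → 62.73 cm.
3XL: 80 / 1.1 = 72.727 → 72.73 cm.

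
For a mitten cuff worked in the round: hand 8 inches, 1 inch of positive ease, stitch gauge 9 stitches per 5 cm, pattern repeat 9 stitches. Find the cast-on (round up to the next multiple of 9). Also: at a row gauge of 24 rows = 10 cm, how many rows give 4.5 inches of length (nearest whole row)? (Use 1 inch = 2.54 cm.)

Finished = 8 + 1 = 9 inches.
9 inches × 2.54 = 22.86 cm.
9/5 = 1.8 sts per cm; 22.86 × 1.8 = 41.15 sts.
Next multiple of 9 → 45.
4.5 inches = 11.43 cm; × 2.4 = 27.43 → 27 rows.

Cast on 45 stitches; work 27 rows.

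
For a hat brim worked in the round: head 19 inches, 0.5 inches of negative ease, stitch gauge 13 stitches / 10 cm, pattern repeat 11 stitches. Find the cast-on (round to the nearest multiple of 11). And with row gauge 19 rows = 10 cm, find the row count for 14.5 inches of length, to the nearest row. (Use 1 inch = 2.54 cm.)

Finished = 19 − 0.5 = 18.5 inches.
18.5 inches × 2.54 = 46.99 cm.
13/10 = 1.3 sts per cm; 46.99 × 1.3 = 61.09 sts.
Nearest multiple of 11 → 66.
14.5 inches = 36.83 cm; × 1.9 = 69.98 → 70 rows.

Cast on 66 stitches; work 70 rows.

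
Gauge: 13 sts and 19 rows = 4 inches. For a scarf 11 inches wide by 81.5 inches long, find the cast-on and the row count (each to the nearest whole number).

Stitch gauge = 13/4 = 3.25 sts/in; 11 × 3.25 = 35.75 → 36 sts.
Row gauge = 19/4 = 4.75 rows/in; 81.5 × 4.75 = 387.12 → 387 rows.

Cast on 36 stitches and work 387 rows.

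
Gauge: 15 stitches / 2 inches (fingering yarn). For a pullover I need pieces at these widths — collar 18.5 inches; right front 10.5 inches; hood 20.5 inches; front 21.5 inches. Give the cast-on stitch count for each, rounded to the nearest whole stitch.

collar 139; right front 79; hood 154; front 161.

Rate = 15/2 = 7.5 sts per in.
collar: 18.5 × 7.5 = 138.75 → 139.
right front: 10.5 × 7.5 = 78.75 → 79.
hood: 20.5 × 7.5 = 153.75 → 154.
front: 21.5 × 7.5 = 161.25 → 161.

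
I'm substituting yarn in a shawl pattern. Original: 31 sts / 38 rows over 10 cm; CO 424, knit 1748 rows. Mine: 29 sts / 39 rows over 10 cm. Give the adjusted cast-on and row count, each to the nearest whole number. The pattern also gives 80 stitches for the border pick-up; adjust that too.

Stitches: 424 × 29/31 = 396.65 → 397.
Rows: 1748 × 39/38 = 1794.00 → 1794.
border pick-up: 80 × 29/31 = 74.84 → 75.

Cast on 397 stitches; work 1794 rows; border pick-up 75 stitches.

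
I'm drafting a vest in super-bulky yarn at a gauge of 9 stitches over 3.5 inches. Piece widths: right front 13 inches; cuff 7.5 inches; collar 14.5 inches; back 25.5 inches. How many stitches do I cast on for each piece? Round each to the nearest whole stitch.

Rate = 9/3.5 = 2.571 sts per in.
right front: 13 × 2.571 = 33.43 → 33.
cuff: 7.5 × 2.571 = 19.29 → 19.
collar: 14.5 × 2.571 = 37.29 → 37.
back: 25.5 × 2.571 = 65.57 → 66.

right front 33; cuff 19; collar 37; back 66.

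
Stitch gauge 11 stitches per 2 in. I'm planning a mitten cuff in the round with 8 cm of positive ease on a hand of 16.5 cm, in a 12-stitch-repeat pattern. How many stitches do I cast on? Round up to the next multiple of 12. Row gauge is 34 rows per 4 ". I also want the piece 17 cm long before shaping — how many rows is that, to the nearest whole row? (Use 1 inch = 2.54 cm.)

Finished = 16.5 + 8 = 24.5 cm.
24.5 cm × 1/2.54 = 9.65 inches.
11/2 = 5.5 sts per in; 9.65 × 5.5 = 53.05 sts.
Next multiple of 12 → 60.
17 cm = 6.69 inches; × 8.5 = 56.89 → 57 rows.

Cast on 60 stitches; work 57 rows.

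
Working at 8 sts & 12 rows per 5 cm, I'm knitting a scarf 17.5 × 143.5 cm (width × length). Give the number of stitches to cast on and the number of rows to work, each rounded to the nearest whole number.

Stitch gauge = 8/5 = 1.6 sts/cm; 17.5 × 1.6 = 28.00 → 28 sts.
Row gauge = 12/5 = 2.4 rows/cm; 143.5 × 2.4 = 344.40 → 344 rows.

Cast on 28 stitches and work 344 rows.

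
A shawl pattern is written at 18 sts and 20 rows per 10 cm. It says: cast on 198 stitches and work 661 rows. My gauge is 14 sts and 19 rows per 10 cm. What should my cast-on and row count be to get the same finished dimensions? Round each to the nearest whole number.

Cast on 154 stitches; work 628 rows.

Stitches: 198 × 14/18 = 154.00 → 154.
Rows: 661 × 19/20 = 627.95 → 628.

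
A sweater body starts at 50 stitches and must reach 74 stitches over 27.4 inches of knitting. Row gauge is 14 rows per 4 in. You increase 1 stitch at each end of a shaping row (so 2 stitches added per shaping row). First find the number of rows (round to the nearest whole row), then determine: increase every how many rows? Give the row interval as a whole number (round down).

Increase every 8th row.

Rows = 27.4 × 3.5 = 95.9 → 96 rows.
Stitches to add: 24 → 12 shaping rows (at 2 st each).
96 / 12 = 8.00 → every 8 rows.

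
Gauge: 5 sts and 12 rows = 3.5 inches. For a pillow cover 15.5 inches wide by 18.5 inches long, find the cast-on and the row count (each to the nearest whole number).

Cast on 22 stitches and work 63 rows.

Stitch gauge = 5/3.5 = 1.429 sts/in; 15.5 × 1.429 = 22.14 → 22 sts.
Row gauge = 12/3.5 = 3.429 rows/in; 18.5 × 3.429 = 63.43 → 63 rows.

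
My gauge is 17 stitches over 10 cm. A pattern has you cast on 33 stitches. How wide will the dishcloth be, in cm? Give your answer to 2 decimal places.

19.41 cm.

17 stitches / 10 cm = 1.7 stitches per cm.
33 / 1.7 = 19.412 cm.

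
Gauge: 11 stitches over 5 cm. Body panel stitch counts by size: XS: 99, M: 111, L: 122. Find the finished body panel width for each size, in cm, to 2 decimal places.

11/5 = 2.2 sts per cm.
XS: 99 / 2.2 = 45.000 → 45.00 cm.
M: 111 / 2.2 = 50.455 → 50.45 cm.
L: 122 / 2.2 = 55.455 → 55.45 cm.

XS 45.00 cm; M 50.45 cm; L 55.45 cm.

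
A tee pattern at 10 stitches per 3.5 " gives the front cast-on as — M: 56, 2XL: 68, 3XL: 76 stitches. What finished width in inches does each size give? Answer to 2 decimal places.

M 19.60 inches; 2XL 23.80 inches; 3XL 26.60 inches.

10/3.5 = 2.857 sts per in.
M: 56 / 2.857 = 19.600 → 19.60 in.
2XL: 68 / 2.857 = 23.800 → 23.80 in.
3XL: 76 / 2.857 = 26.600 → 26.60 in.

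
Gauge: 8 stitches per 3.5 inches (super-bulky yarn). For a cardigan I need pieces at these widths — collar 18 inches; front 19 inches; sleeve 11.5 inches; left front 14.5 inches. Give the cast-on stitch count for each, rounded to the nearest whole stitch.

Rate = 8/3.5 = 2.286 sts per in.
collar: 18 × 2.286 = 41.14 → 41.
front: 19 × 2.286 = 43.43 → 43.
sleeve: 11.5 × 2.286 = 26.29 → 26.
left front: 14.5 × 2.286 = 33.14 → 33.

collar 41; front 43; sleeve 26; left front 33.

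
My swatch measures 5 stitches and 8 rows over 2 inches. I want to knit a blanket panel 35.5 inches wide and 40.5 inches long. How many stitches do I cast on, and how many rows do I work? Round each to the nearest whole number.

Cast on 89 stitches and work 162 rows.

Stitch gauge = 5/2 = 2.5 sts/in; 35.5 × 2.5 = 88.75 → 89 sts.
Row gauge = 8/2 = 4 rows/in; 40.5 × 4 = 162.00 → 162 rows.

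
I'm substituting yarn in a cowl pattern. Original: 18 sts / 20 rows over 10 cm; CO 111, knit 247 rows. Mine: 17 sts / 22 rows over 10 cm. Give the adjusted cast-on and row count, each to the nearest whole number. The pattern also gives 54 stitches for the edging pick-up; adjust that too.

Cast on 105 stitches; work 272 rows; edging pick-up 51 stitches.

Stitches: 111 × 17/18 = 104.83 → 105.
Rows: 247 × 22/20 = 271.70 → 272.
edging pick-up: 54 × 17/18 = 51.00 → 51.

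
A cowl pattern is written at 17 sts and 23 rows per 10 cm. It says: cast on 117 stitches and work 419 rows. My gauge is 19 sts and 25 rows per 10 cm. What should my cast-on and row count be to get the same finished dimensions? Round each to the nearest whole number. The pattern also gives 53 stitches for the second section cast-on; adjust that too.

Cast on 131 stitches; work 455 rows; second section cast-on 59 stitches.

Stitches: 117 × 19/17 = 130.76 → 131.
Rows: 419 × 25/23 = 455.43 → 455.
second section cast-on: 53 × 19/17 = 59.24 → 59.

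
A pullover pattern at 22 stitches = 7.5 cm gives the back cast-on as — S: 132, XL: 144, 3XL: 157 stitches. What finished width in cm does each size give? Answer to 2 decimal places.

S 45.00 cm; XL 49.09 cm; 3XL 53.52 cm.

22/7.5 = 2.933 sts per cm.
S: 132 / 2.933 = 45.000 → 45.00 cm.
XL: 144 / 2.933 = 49.091 → 49.09 cm.
3XL: 157 / 2.933 = 53.523 → 53.52 cm.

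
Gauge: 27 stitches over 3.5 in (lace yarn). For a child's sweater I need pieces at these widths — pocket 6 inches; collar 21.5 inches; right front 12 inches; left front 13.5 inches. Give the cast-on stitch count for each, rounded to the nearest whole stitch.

pocket 46; collar 166; right front 93; left front 104.

Rate = 27/3.5 = 7.714 sts per in.
pocket: 6 × 7.714 = 46.29 → 46.
collar: 21.5 × 7.714 = 165.86 → 166.
right front: 12 × 7.714 = 92.57 → 93.
left front: 13.5 × 7.714 = 104.14 → 104.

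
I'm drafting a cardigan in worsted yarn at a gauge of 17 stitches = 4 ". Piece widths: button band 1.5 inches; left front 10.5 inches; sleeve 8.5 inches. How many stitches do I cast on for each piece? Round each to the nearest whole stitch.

button band 6; left front 45; sleeve 36.

Rate = 17/4 = 4.25 sts per in.
button band: 1.5 × 4.25 = 6.38 → 6.
left front: 10.5 × 4.25 = 44.62 → 45.
sleeve: 8.5 × 4.25 = 36.12 → 36.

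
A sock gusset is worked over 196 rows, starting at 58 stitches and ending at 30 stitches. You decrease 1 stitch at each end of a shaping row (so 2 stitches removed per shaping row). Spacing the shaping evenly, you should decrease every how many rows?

Stitches to remove: |30 − 58| = 28.
Shaping rows needed: 28 / 2 = 14.
196 rows / 14 = every 14 rows.

Decrease every 14th row.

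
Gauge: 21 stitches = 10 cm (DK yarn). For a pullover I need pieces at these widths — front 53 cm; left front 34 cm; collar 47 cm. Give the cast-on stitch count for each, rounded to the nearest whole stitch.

Rate = 21/10 = 2.1 sts per cm.
front: 53 × 2.1 = 111.30 → 111.
left front: 34 × 2.1 = 71.40 → 71.
collar: 47 × 2.1 = 98.70 → 99.

front 111; left front 71; collar 99.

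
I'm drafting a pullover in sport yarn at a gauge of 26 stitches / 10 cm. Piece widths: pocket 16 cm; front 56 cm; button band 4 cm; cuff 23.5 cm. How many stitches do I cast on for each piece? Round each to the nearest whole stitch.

Rate = 26/10 = 2.6 sts per cm.
pocket: 16 × 2.6 = 41.60 → 42.
front: 56 × 2.6 = 145.60 → 146.
button band: 4 × 2.6 = 10.40 → 10.
cuff: 23.5 × 2.6 = 61.10 → 61.

pocket 42; front 146; button band 10; cuff 61.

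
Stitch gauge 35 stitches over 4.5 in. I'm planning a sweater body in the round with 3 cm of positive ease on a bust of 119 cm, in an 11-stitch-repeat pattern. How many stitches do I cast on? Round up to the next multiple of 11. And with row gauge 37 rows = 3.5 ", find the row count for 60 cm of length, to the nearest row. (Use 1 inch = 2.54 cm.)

Finished = 119 + 3 = 122 cm.
122 cm × 1/2.54 = 48.03 inches.
35/4.5 = 7.778 sts per in; 48.03 × 7.778 = 373.58 sts.
Next multiple of 11 → 374.
60 cm = 23.62 inches; × 10.571 = 249.72 → 250 rows.

Cast on 374 stitches; work 250 rows.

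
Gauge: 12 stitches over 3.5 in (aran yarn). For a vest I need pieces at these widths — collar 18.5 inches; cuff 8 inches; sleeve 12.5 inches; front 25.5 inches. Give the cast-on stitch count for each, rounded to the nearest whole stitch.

collar 63; cuff 27; sleeve 43; front 87.

Rate = 12/3.5 = 3.429 sts per in.
collar: 18.5 × 3.429 = 63.43 → 63.
cuff: 8 × 3.429 = 27.43 → 27.
sleeve: 12.5 × 3.429 = 42.86 → 43.
front: 25.5 × 3.429 = 87.43 → 87.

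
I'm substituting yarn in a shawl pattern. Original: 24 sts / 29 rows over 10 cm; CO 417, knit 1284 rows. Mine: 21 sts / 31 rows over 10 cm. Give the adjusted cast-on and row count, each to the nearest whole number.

Stitches: 417 × 21/24 = 364.88 → 365.
Rows: 1284 × 31/29 = 1372.55 → 1373.

Cast on 365 stitches; work 1373 rows.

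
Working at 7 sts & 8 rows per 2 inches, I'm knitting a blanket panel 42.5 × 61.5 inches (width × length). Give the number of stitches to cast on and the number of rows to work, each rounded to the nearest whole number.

Stitch gauge = 7/2 = 3.5 sts/in; 42.5 × 3.5 = 148.75 → 149 sts.
Row gauge = 8/2 = 4 rows/in; 61.5 × 4 = 246.00 → 246 rows.

Cast on 149 stitches and work 246 rows.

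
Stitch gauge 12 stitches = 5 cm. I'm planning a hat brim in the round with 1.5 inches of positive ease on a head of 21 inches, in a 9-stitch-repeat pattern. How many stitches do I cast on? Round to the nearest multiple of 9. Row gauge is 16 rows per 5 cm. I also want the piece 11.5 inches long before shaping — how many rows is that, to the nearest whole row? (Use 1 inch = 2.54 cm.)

Cast on 135 stitches; work 93 rows.

Finished = 21 + 1.5 = 22.5 inches.
22.5 inches × 2.54 = 57.15 cm.
12/5 = 2.4 sts per cm; 57.15 × 2.4 = 137.16 sts.
Nearest multiple of 9 → 135.
11.5 inches = 29.21 cm; × 3.2 = 93.47 → 93 rows.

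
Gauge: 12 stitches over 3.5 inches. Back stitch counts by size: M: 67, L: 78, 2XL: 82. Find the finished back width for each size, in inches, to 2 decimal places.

M 19.54 inches; L 22.75 inches; 2XL 23.92 inches.

12/3.5 = 3.429 sts per in.
M: 67 / 3.429 = 19.542 → 19.54 in.
L: 78 / 3.429 = 22.750 → 22.75 in.
2XL: 82 / 3.429 = 23.917 → 23.92 in.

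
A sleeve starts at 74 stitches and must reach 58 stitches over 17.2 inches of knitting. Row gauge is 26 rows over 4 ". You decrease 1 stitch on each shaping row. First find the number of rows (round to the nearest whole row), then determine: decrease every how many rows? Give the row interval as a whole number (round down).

Decrease every 7th row.

Rows = 17.2 × 6.5 = 111.8 → 112 rows.
Stitches to remove: 16 → 16 shaping rows (at 1 st each).
112 / 16 = 7.00 → every 7 rows.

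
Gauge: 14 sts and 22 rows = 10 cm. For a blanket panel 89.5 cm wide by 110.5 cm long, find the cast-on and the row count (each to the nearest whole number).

Cast on 125 stitches and work 243 rows.

Stitch gauge = 14/10 = 1.4 sts/cm; 89.5 × 1.4 = 125.30 → 125 sts.
Row gauge = 22/10 = 2.2 rows/cm; 110.5 × 2.2 = 243.10 → 243 rows.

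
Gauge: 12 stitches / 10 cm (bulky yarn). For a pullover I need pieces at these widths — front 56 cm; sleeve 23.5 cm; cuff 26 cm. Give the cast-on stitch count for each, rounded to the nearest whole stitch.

Rate = 12/10 = 1.2 sts per cm.
front: 56 × 1.2 = 67.20 → 67.
sleeve: 23.5 × 1.2 = 28.20 → 28.
cuff: 26 × 1.2 = 31.20 → 31.

front 67; sleeve 28; cuff 31.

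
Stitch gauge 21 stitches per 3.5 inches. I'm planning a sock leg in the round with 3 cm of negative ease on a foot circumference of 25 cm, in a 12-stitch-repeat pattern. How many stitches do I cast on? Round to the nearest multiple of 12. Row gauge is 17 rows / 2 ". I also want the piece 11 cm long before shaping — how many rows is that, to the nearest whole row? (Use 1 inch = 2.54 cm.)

Cast on 48 stitches; work 37 rows.

Finished = 25 − 3 = 22 cm.
22 cm × 1/2.54 = 8.66 inches.
21/3.5 = 6 sts per in; 8.66 × 6 = 51.97 sts.
Nearest multiple of 12 → 48.
11 cm = 4.33 inches; × 8.5 = 36.81 → 37 rows.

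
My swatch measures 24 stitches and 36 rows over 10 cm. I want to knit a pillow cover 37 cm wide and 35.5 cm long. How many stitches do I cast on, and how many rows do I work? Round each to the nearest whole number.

Stitch gauge = 24/10 = 2.4 sts/cm; 37 × 2.4 = 88.80 → 89 sts.
Row gauge = 36/10 = 3.6 rows/cm; 35.5 × 3.6 = 127.80 → 128 rows.

Cast on 89 stitches and work 128 rows.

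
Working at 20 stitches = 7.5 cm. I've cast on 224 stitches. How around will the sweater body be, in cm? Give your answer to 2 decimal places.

84.00 cm.

20 stitches / 7.5 cm = 2.667 stitches per cm.
224 / 2.667 = 84.000 cm.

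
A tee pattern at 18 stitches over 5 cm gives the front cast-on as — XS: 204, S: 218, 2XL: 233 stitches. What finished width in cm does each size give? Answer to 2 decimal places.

XS 56.67 cm; S 60.56 cm; 2XL 64.72 cm.

18/5 = 3.6 sts per cm.
XS: 204 / 3.6 = 56.667 → 56.67 cm.
S: 218 / 3.6 = 60.556 → 60.56 cm.
2XL: 233 / 3.6 = 64.722 → 64.72 cm.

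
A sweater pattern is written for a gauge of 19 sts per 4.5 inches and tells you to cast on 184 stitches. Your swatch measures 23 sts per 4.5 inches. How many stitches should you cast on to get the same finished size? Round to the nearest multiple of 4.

224 stitches.

Scale factor = 23 / 19 = 1.211.
184 × 23 / 19 = 222.74 sts.
→ 224 sts.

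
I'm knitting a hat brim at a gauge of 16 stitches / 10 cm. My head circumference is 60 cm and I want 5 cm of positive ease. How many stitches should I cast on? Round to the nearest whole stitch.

Finished = 60 + 5 = 65 cm.
16 / 10 = 1.6 sts per cm.
65.00 × 1.6 = 104.00 sts.

104 stitches.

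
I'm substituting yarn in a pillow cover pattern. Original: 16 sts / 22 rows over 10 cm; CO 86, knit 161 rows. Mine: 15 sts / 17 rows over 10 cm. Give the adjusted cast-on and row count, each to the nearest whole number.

Cast on 81 stitches; work 124 rows.

Stitches: 86 × 15/16 = 80.62 → 81.
Rows: 161 × 17/22 = 124.41 → 124.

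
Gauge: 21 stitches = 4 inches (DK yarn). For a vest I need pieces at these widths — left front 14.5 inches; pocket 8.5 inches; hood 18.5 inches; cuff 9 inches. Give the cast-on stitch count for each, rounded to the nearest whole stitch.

left front 76; pocket 45; hood 97; cuff 47.

Rate = 21/4 = 5.25 sts per in.
left front: 14.5 × 5.25 = 76.12 → 76.
pocket: 8.5 × 5.25 = 44.62 → 45.
hood: 18.5 × 5.25 = 97.12 → 97.
cuff: 9 × 5.25 = 47.25 → 47.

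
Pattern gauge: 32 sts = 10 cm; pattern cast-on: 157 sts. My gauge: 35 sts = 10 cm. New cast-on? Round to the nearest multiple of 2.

172 stitches.

Scale factor = 35 / 32 = 1.094.
157 × 35 / 32 = 171.72 sts.
→ 172 sts.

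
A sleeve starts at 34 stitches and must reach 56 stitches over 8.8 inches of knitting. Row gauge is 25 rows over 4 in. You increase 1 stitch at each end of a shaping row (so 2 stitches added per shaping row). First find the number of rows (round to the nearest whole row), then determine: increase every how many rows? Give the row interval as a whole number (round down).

Rows = 8.8 × 6.25 = 55.0 → 55 rows.
Stitches to add: 22 → 11 shaping rows (at 2 st each).
55 / 11 = 5.00 → every 5 rows.

Increase every 5th row.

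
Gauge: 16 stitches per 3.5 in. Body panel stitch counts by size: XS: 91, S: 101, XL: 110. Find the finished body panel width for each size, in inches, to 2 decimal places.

16/3.5 = 4.571 sts per in.
XS: 91 / 4.571 = 19.906 → 19.91 in.
S: 101 / 4.571 = 22.094 → 22.09 in.
XL: 110 / 4.571 = 24.062 → 24.06 in.

XS 19.91 inches; S 22.09 inches; XL 24.06 inches.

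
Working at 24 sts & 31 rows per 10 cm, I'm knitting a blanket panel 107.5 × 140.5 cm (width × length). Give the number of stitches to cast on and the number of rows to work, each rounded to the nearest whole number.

Stitch gauge = 24/10 = 2.4 sts/cm; 107.5 × 2.4 = 258.00 → 258 sts.
Row gauge = 31/10 = 3.1 rows/cm; 140.5 × 3.1 = 435.55 → 436 rows.

Cast on 258 stitches and work 436 rows.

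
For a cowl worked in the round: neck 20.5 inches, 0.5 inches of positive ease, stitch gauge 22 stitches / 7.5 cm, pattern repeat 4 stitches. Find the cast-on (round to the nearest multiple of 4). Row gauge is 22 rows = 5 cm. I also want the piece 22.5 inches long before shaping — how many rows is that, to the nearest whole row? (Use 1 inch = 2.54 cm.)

Finished = 20.5 + 0.5 = 21 inches.
21 inches × 2.54 = 53.34 cm.
22/7.5 = 2.933 sts per cm; 53.34 × 2.933 = 156.46 sts.
Nearest multiple of 4 → 156.
22.5 inches = 57.15 cm; × 4.4 = 251.46 → 251 rows.

Cast on 156 stitches; work 251 rows.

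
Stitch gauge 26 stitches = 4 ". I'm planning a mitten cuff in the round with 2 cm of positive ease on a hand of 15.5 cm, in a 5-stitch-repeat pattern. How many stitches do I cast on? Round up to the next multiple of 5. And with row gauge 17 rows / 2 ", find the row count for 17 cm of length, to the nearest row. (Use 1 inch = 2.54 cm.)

Cast on 45 stitches; work 57 rows.

Finished = 15.5 + 2 = 17.5 cm.
17.5 cm × 1/2.54 = 6.89 inches.
26/4 = 6.5 sts per in; 6.89 × 6.5 = 44.78 sts.
Next multiple of 5 → 45.
17 cm = 6.69 inches; × 8.5 = 56.89 → 57 rows.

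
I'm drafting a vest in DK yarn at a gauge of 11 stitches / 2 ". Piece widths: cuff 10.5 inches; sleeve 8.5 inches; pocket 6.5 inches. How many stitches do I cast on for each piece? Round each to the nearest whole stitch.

Rate = 11/2 = 5.5 sts per in.
cuff: 10.5 × 5.5 = 57.75 → 58.
sleeve: 8.5 × 5.5 = 46.75 → 47.
pocket: 6.5 × 5.5 = 35.75 → 36.

cuff 58; sleeve 47; pocket 36.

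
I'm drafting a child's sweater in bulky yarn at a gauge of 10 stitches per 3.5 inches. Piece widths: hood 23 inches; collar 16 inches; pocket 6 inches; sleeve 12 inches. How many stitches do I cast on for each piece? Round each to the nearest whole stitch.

hood 66; collar 46; pocket 17; sleeve 34.

Rate = 10/3.5 = 2.857 sts per in.
hood: 23 × 2.857 = 65.71 → 66.
collar: 16 × 2.857 = 45.71 → 46.
pocket: 6 × 2.857 = 17.14 → 17.
sleeve: 12 × 2.857 = 34.29 → 34.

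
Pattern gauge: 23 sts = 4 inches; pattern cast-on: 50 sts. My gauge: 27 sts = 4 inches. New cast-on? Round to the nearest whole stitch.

Scale factor = 27 / 23 = 1.174.
50 × 27 / 23 = 58.70 sts.
→ 59 sts.

CO 59 sts.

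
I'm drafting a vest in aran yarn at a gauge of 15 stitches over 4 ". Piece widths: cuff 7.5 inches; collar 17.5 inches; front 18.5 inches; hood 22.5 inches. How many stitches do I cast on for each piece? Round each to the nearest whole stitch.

cuff 28; collar 66; front 69; hood 84.

Rate = 15/4 = 3.75 sts per in.
cuff: 7.5 × 3.75 = 28.12 → 28.
collar: 17.5 × 3.75 = 65.62 → 66.
front: 18.5 × 3.75 = 69.38 → 69.
hood: 22.5 × 3.75 = 84.38 → 84.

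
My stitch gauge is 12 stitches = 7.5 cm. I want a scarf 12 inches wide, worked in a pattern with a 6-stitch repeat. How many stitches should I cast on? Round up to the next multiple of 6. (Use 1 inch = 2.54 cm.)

CO 54 sts.

12 in = 12 × 2.54 = 30.48 cm.
12 / 7.5 = 1.6 sts/cm.
30.48 × 1.6 = 48.77 sts.
→ 54.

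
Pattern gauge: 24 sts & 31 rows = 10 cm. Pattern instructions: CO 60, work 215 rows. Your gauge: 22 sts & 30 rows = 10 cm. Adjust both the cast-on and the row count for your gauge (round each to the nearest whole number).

Stitches: 60 × 22/24 = 55.00 → 55.
Rows: 215 × 30/31 = 208.06 → 208.

Cast on 55 stitches; work 208 rows.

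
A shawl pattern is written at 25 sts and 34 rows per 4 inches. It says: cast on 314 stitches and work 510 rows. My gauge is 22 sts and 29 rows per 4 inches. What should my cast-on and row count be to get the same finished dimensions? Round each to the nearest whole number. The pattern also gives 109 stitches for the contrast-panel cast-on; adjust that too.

Stitches: 314 × 22/25 = 276.32 → 276.
Rows: 510 × 29/34 = 435.00 → 435.
contrast-panel cast-on: 109 × 22/25 = 95.92 → 96.

Cast on 276 stitches; work 435 rows; contrast-panel cast-on 96 stitches.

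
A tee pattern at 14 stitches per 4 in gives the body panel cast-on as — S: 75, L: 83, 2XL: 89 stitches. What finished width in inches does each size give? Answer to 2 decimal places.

14/4 = 3.5 sts per in.
S: 75 / 3.5 = 21.429 → 21.43 in.
L: 83 / 3.5 = 23.714 → 23.71 in.
2XL: 89 / 3.5 = 25.429 → 25.43 in.

S 21.43 inches; L 23.71 inches; 2XL 25.43 inches.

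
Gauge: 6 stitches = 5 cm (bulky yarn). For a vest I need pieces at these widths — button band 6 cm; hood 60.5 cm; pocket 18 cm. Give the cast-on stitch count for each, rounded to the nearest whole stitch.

button band 7; hood 73; pocket 22.

Rate = 6/5 = 1.2 sts per cm.
button band: 6 × 1.2 = 7.20 → 7.
hood: 60.5 × 1.2 = 72.60 → 73.
pocket: 18 × 1.2 = 21.60 → 22.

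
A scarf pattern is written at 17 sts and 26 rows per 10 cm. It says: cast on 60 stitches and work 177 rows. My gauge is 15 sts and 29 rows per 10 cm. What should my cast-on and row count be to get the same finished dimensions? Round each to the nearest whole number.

Cast on 53 stitches; work 197 rows.

Stitches: 60 × 15/17 = 52.94 → 53.
Rows: 177 × 29/26 = 197.42 → 197.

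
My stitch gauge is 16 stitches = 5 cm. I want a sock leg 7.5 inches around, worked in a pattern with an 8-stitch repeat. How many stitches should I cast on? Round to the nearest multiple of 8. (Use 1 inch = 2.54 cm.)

7.5 in = 7.5 × 2.54 = 19.05 cm.
16 / 5 = 3.2 sts/cm.
19.05 × 3.2 = 60.96 sts.
→ 64.

CO 64 sts.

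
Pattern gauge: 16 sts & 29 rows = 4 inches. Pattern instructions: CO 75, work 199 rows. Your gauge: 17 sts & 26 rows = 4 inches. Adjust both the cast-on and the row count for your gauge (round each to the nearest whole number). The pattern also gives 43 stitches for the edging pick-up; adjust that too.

Stitches: 75 × 17/16 = 79.69 → 80.
Rows: 199 × 26/29 = 178.41 → 178.
edging pick-up: 43 × 17/16 = 45.69 → 46.

Cast on 80 stitches; work 178 rows; edging pick-up 46 stitches.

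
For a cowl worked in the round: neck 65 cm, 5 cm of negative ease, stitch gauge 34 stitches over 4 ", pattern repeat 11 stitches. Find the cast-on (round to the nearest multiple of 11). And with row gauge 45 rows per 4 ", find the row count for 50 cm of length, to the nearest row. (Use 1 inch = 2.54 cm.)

Cast on 198 stitches; work 221 rows.

Finished = 65 − 5 = 60 cm.
60 cm × 1/2.54 = 23.62 inches.
34/4 = 8.5 sts per in; 23.62 × 8.5 = 200.79 sts.
Nearest multiple of 11 → 198.
50 cm = 19.69 inches; × 11.25 = 221.46 → 221 rows.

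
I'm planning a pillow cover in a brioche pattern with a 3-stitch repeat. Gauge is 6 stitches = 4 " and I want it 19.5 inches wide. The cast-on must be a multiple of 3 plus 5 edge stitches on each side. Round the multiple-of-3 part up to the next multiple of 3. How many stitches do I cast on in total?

6 / 4 = 1.5 sts per inch.
19.5 × 1.5 = 29.25 sts.
Less 10 edge sts → 19.25 for the repeat.
Next multiple of 3: 21.
Add back 10 edge sts → 31.

31 stitches.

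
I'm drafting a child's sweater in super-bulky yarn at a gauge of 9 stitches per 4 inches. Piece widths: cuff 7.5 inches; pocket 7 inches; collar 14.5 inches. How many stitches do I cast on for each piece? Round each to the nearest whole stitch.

cuff 17; pocket 16; collar 33.

Rate = 9/4 = 2.25 sts per in.
cuff: 7.5 × 2.25 = 16.88 → 17.
pocket: 7 × 2.25 = 15.75 → 16.
collar: 14.5 × 2.25 = 32.62 → 33.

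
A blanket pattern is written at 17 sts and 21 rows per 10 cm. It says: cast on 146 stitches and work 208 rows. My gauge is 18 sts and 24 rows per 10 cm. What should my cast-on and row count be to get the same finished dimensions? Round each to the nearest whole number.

Cast on 155 stitches; work 238 rows.

Stitches: 146 × 18/17 = 154.59 → 155.
Rows: 208 × 24/21 = 237.71 → 238.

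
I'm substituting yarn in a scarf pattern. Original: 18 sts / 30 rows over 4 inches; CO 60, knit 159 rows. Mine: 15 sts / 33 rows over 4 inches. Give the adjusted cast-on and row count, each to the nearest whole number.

Cast on 50 stitches; work 175 rows.

Stitches: 60 × 15/18 = 50.00 → 50.
Rows: 159 × 33/30 = 174.90 → 175.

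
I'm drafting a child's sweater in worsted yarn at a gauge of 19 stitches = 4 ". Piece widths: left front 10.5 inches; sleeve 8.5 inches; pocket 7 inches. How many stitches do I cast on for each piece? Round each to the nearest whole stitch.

left front 50; sleeve 40; pocket 33.

Rate = 19/4 = 4.75 sts per in.
left front: 10.5 × 4.75 = 49.88 → 50.
sleeve: 8.5 × 4.75 = 40.38 → 40.
pocket: 7 × 4.75 = 33.25 → 33.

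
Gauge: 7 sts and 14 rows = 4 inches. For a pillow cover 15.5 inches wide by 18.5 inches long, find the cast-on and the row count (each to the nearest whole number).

Stitch gauge = 7/4 = 1.75 sts/in; 15.5 × 1.75 = 27.12 → 27 sts.
Row gauge = 14/4 = 3.5 rows/in; 18.5 × 3.5 = 64.75 → 65 rows.

Cast on 27 stitches and work 65 rows.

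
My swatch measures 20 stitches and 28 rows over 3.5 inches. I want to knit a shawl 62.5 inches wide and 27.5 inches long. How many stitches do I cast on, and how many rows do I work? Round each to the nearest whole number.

Stitch gauge = 20/3.5 = 5.714 sts/in; 62.5 × 5.714 = 357.14 → 357 sts.
Row gauge = 28/3.5 = 8 rows/in; 27.5 × 8 = 220.00 → 220 rows.

Cast on 357 stitches and work 220 rows.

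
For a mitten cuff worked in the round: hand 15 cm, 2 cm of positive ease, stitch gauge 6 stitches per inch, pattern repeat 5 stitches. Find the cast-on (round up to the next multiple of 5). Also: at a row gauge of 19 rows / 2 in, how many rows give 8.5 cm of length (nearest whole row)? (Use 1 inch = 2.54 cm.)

Cast on 45 stitches; work 32 rows.

Finished = 15 + 2 = 17 cm.
17 cm × 1/2.54 = 6.69 inches.
6/1 = 6 sts per in; 6.69 × 6 = 40.16 sts.
Next multiple of 5 → 45.
8.5 cm = 3.35 inches; × 9.5 = 31.79 → 32 rows.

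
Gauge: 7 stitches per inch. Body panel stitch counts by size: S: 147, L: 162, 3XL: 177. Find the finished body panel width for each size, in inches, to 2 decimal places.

S 21.00 inches; L 23.14 inches; 3XL 25.29 inches.

7/1 = 7 sts per in.
S: 147 / 7 = 21.000 → 21.00 in.
L: 162 / 7 = 23.143 → 23.14 in.
3XL: 177 / 7 = 25.286 → 25.29 in.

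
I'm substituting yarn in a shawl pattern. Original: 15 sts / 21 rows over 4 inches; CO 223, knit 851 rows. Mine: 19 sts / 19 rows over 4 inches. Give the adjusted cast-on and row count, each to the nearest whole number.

Stitches: 223 × 19/15 = 282.47 → 282.
Rows: 851 × 19/21 = 769.95 → 770.

Cast on 282 stitches; work 770 rows.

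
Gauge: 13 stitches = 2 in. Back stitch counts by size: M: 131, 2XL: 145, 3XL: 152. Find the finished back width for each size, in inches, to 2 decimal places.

M 20.15 inches; 2XL 22.31 inches; 3XL 23.38 inches.

13/2 = 6.5 sts per in.
M: 131 / 6.5 = 20.154 → 20.15 in.
2XL: 145 / 6.5 = 22.308 → 22.31 in.
3XL: 152 / 6.5 = 23.385 → 23.38 in.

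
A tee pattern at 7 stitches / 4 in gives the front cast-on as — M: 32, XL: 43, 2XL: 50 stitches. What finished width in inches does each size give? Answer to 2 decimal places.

7/4 = 1.75 sts per in.
M: 32 / 1.75 = 18.286 → 18.29 in.
XL: 43 / 1.75 = 24.571 → 24.57 in.
2XL: 50 / 1.75 = 28.571 → 28.57 in.

M 18.29 inches; XL 24.57 inches; 2XL 28.57 inches.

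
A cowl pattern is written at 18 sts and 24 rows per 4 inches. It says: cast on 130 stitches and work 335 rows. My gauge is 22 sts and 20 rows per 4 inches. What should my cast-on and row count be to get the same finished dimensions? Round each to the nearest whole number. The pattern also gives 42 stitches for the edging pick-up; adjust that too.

Stitches: 130 × 22/18 = 158.89 → 159.
Rows: 335 × 20/24 = 279.17 → 279.
edging pick-up: 42 × 22/18 = 51.33 → 51.

Cast on 159 stitches; work 279 rows; edging pick-up 51 stitches.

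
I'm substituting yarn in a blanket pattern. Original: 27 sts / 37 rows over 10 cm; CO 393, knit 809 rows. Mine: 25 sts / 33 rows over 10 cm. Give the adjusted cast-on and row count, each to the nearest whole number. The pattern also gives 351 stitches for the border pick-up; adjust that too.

Cast on 364 stitches; work 722 rows; border pick-up 325 stitches.

Stitches: 393 × 25/27 = 363.89 → 364.
Rows: 809 × 33/37 = 721.54 → 722.
border pick-up: 351 × 25/27 = 325.00 → 325.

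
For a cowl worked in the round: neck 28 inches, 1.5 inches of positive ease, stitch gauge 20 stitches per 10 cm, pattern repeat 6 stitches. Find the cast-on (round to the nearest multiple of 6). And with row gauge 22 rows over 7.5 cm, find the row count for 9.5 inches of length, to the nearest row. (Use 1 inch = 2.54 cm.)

Cast on 150 stitches; work 71 rows.

Finished = 28 + 1.5 = 29.5 inches.
29.5 inches × 2.54 = 74.93 cm.
20/10 = 2 sts per cm; 74.93 × 2 = 149.86 sts.
Nearest multiple of 6 → 150.
9.5 inches = 24.13 cm; × 2.933 = 70.78 → 71 rows.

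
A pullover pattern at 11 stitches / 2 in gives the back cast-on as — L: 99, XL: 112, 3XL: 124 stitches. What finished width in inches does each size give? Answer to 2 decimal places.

11/2 = 5.5 sts per in.
L: 99 / 5.5 = 18.000 → 18.00 in.
XL: 112 / 5.5 = 20.364 → 20.36 in.
3XL: 124 / 5.5 = 22.545 → 22.55 in.

L 18.00 inches; XL 20.36 inches; 3XL 22.55 inches.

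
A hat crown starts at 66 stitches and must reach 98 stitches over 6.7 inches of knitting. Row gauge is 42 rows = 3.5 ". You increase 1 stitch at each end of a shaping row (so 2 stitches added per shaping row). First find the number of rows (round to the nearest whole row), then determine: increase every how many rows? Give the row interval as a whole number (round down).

Increase every 5th row.

Rows = 6.7 × 12 = 80.4 → 80 rows.
Stitches to add: 32 → 16 shaping rows (at 2 st each).
80 / 16 = 5.00 → every 5 rows.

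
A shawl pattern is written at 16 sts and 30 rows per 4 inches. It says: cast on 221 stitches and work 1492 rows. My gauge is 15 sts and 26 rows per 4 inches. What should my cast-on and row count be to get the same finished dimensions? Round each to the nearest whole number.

Stitches: 221 × 15/16 = 207.19 → 207.
Rows: 1492 × 26/30 = 1293.07 → 1293.

Cast on 207 stitches; work 1293 rows.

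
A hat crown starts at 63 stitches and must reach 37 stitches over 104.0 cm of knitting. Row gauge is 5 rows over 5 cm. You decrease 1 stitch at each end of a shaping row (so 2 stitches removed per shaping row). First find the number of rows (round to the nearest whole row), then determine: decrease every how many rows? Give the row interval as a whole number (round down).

Decrease every 8th row.

Rows = 104.0 × 1 = 104.0 → 104 rows.
Stitches to remove: 26 → 13 shaping rows (at 2 st each).
104 / 13 = 8.00 → every 8 rows.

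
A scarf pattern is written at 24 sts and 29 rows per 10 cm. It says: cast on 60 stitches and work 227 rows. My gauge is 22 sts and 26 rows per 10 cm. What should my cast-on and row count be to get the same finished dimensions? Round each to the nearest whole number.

Cast on 55 stitches; work 204 rows.

Stitches: 60 × 22/24 = 55.00 → 55.
Rows: 227 × 26/29 = 203.52 → 204.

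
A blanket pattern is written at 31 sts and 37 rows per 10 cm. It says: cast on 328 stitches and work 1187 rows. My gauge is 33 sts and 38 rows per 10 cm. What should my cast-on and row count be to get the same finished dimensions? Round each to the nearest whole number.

Stitches: 328 × 33/31 = 349.16 → 349.
Rows: 1187 × 38/37 = 1219.08 → 1219.

Cast on 349 stitches; work 1219 rows.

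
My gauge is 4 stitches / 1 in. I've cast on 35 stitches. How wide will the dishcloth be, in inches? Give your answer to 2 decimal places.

4 stitches / 1 inch = 4 stitches per inch.
35 / 4 = 8.750 inches.

8.75 inches.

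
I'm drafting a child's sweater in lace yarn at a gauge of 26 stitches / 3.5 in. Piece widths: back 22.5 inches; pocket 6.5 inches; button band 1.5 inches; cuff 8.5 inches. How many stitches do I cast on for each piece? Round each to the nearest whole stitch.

Rate = 26/3.5 = 7.429 sts per in.
back: 22.5 × 7.429 = 167.14 → 167.
pocket: 6.5 × 7.429 = 48.29 → 48.
button band: 1.5 × 7.429 = 11.14 → 11.
cuff: 8.5 × 7.429 = 63.14 → 63.

back 167; pocket 48; button band 11; cuff 63.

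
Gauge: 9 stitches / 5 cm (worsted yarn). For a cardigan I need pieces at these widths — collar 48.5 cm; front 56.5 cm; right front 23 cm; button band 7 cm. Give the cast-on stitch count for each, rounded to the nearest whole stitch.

collar 87; front 102; right front 41; button band 13.

Rate = 9/5 = 1.8 sts per cm.
collar: 48.5 × 1.8 = 87.30 → 87.
front: 56.5 × 1.8 = 101.70 → 102.
right front: 23 × 1.8 = 41.40 → 41.
button band: 7 × 1.8 = 12.60 → 13.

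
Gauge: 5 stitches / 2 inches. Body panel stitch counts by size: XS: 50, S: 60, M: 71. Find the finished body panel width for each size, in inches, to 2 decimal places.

XS 20.00 inches; S 24.00 inches; M 28.40 inches.

5/2 = 2.5 sts per in.
XS: 50 / 2.5 = 20.000 → 20.00 in.
S: 60 / 2.5 = 24.000 → 24.00 in.
M: 71 / 2.5 = 28.400 → 28.40 in.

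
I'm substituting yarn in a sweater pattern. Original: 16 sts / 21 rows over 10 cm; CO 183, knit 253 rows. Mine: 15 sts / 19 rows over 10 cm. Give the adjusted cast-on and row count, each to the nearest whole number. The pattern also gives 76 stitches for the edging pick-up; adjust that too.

Stitches: 183 × 15/16 = 171.56 → 172.
Rows: 253 × 19/21 = 228.90 → 229.
edging pick-up: 76 × 15/16 = 71.25 → 71.

Cast on 172 stitches; work 229 rows; edging pick-up 71 stitches.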